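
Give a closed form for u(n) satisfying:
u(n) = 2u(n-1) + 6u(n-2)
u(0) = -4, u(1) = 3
Characteristic equation: x² - 2x - 6 = 0.
Discriminant Δ = (2)² + 4·(6) = 28.
Roots r₁,₂ = (2 ± √28)/2, so r₁ = 1 + \sqrt{7}, r₂ = 1 - \sqrt{7}.
General solution: u(n) = A·r₁^n + B·r₂^n.
From the initial conditions, A + B = -4 and r₁A + r₂B = 3.
Since r₁ - r₂ = √28: A = (3 - (-4)r₂)/√28 = -2 + \frac{\sqrt{7}}{2}, and B = -4 - A = -2 - \frac{\sqrt{7}}{2}.
So u(n) = \left(-2 + \frac{\sqrt{7}}{2}\right)\left(1 + \sqrt{7}\right)^n + \left(-2 - \frac{\sqrt{7}}{2}\right)\left(1 - \sqrt{7}\right)^n.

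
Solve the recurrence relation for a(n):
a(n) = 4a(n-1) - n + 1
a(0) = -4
First-order linear with linear forcing.
Homogeneous solution: a_h(n) = A·(4)^n.
Try particular a_p(n) = pn + q. Substituting:
  pn + q = 4(p(n-1) + q) - n + 1.
Matching the n-coefficient: p = 4p - 1 ⇒ p = \frac{1}{3}.
Matching constants: q = -4p + 4q + 1 ⇒ q = \frac{1}{9}.
General: a(n) = A·(4)^n + \frac{n}{3} + \frac{1}{9}.
Apply a(0) = -4: A + \frac{1}{9} = -4 ⇒ A = - \frac{37}{9}.
So a(n) = - \frac{37 \cdot 4^{n}}{9} + \frac{n}{3} + \frac{1}{9}.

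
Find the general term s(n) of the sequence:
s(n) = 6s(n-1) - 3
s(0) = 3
First-order linear non-homogeneous.
Homogeneous solution: s_h(n) = A·(6)^n.
Try constant particular solution s_p = K: K = 6K - 3 ⇒ K = \frac{3}{5}.
General: s(n) = A·(6)^n + \frac{3}{5}.
Apply s(0) = 3: A + \frac{3}{5} = 3 ⇒ A = \frac{12}{5}.
So s(n) = \frac{12 \cdot 6^{n}}{5} + \frac{3}{5}.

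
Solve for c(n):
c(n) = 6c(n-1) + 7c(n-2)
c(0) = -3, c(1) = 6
Characteristic equation: x² - 6x - 7 = 0, which factors as (x - (7))(x - (-1)) = 0.
Roots r₁ = 7, r₂ = -1 (distinct).
General solution: c(n) = A·(7)^n + B·(-1)^n.
From c(0) = -3: A + B = -3.
From c(1) = 6: 7A - B = 6.
Solving: A = \frac{3}{8}, B = - \frac{27}{8}.
So c(n) = - \frac{27 \left(-1\right)^{n}}{8} + \frac{3 \cdot 7^{n}}{8}.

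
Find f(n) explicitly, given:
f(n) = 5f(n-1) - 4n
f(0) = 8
First-order linear with linear forcing.
Homogeneous solution: f_h(n) = A·(5)^n.
Try particular f_p(n) = pn + q. Substituting:
  pn + q = 5(p(n-1) + q) - 4n.
Matching the n-coefficient: p = 5p - 4 ⇒ p = 1.
Matching constants: q = -5p + 5q ⇒ q = \frac{5}{4}.
General: f(n) = A·(5)^n + n + \frac{5}{4}.
Apply f(0) = 8: A + \frac{5}{4} = 8 ⇒ A = \frac{27}{4}.
So f(n) = \frac{27 \cdot 5^{n}}{4} + n + \frac{5}{4}.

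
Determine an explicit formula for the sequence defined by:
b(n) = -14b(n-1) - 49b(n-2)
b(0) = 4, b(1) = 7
Characteristic equation: x² + 14x + 49 = 0, which is (x - (-7))².
Repeated root r = -7.
General solution: b(n) = (A + Bn)·(-7)^n.
From b(0) = 4: A = 4.
From b(1) = 7: (A + B)·(-7) = 7 ⇒ B = -5.
So b(n) = \left(4 - 5 n\right) \cdot (-7)^n.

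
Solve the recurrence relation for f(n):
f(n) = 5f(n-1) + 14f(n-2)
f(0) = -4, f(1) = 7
Characteristic equation: x² - 5x - 14 = 0, which factors as (x - (-2))(x - (7)) = 0.
Roots r₁ = -2, r₂ = 7 (distinct).
General solution: f(n) = A·(-2)^n + B·(7)^n.
From f(0) = -4: A + B = -4.
From f(1) = 7: -2A + 7B = 7.
Solving: A = - \frac{35}{9}, B = - \frac{1}{9}.
So f(n) = - \frac{35 \left(-2\right)^{n}}{9} - \frac{7^{n}}{9}.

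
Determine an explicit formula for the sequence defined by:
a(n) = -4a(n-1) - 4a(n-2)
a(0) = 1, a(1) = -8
Characteristic equation: x² + 4x + 4 = 0, which is (x - (-2))².
Repeated root r = -2.
General solution: a(n) = (A + Bn)·(-2)^n.
From a(0) = 1: A = 1.
From a(1) = -8: (A + B)·(-2) = -8 ⇒ B = 3.
So a(n) = \left(3 n + 1\right) \cdot (-2)^n.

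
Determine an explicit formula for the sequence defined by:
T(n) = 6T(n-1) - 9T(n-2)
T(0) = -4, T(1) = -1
Characteristic equation: x² - 6x + 9 = 0, which is (x - (3))².
Repeated root r = 3.
General solution: T(n) = (A + Bn)·(3)^n.
From T(0) = -4: A = -4.
From T(1) = -1: (A + B)·(3) = -1 ⇒ B = \frac{11}{3}.
So T(n) = \left(\frac{11 n}{3} - 4\right) \cdot (3)^n.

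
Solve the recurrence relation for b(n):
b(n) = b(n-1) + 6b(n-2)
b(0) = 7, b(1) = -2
Characteristic equation: x² - x - 6 = 0, which factors as (x - (3))(x - (-2)) = 0.
Roots r₁ = 3, r₂ = -2 (distinct).
General solution: b(n) = A·(3)^n + B·(-2)^n.
From b(0) = 7: A + B = 7.
From b(1) = -2: 3A - 2B = -2.
Solving: A = \frac{12}{5}, B = \frac{23}{5}.
So b(n) = \frac{23 \left(-2\right)^{n}}{5} + \frac{12 \cdot 3^{n}}{5}.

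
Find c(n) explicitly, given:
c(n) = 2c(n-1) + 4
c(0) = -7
First-order linear non-homogeneous.
Homogeneous solution: c_h(n) = A·(2)^n.
Try constant particular solution c_p = K: K = 2K + 4 ⇒ K = -4.
General: c(n) = A·(2)^n - 4.
Apply c(0) = -7: A - 4 = -7 ⇒ A = -3.
So c(n) = - 3 \cdot 2^{n} - 4.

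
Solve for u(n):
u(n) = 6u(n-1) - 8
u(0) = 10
First-order linear non-homogeneous.
Homogeneous solution: u_h(n) = A·(6)^n.
Try constant particular solution u_p = K: K = 6K - 8 ⇒ K = \frac{8}{5}.
General: u(n) = A·(6)^n + \frac{8}{5}.
Apply u(0) = 10: A + \frac{8}{5} = 10 ⇒ A = \frac{42}{5}.
So u(n) = \frac{42 \cdot 6^{n}}{5} + \frac{8}{5}.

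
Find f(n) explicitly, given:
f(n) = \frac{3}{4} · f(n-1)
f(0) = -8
Pure geometric recurrence with ratio \frac{3}{4}.
By induction f(n) = f(0) · (\frac{3}{4})^n = - 8 \left(\frac{3}{4}\right)^{n}.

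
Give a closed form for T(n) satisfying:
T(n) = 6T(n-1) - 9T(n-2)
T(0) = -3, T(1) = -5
Characteristic equation: x² - 6x + 9 = 0, which is (x - (3))².
Repeated root r = 3.
General solution: T(n) = (A + Bn)·(3)^n.
From T(0) = -3: A = -3.
From T(1) = -5: (A + B)·(3) = -5 ⇒ B = \frac{4}{3}.
So T(n) = \left(\frac{4 n}{3} - 3\right) \cdot (3)^n.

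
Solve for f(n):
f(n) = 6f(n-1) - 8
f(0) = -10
First-order linear non-homogeneous.
Homogeneous solution: f_h(n) = A·(6)^n.
Try constant particular solution f_p = K: K = 6K - 8 ⇒ K = \frac{8}{5}.
General: f(n) = A·(6)^n + \frac{8}{5}.
Apply f(0) = -10: A + \frac{8}{5} = -10 ⇒ A = - \frac{58}{5}.
So f(n) = \frac{8}{5} - \frac{58 \cdot 6^{n}}{5}.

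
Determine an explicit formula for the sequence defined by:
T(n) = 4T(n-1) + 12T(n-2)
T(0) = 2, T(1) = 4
Characteristic equation: x² - 4x - 12 = 0, which factors as (x - (-2))(x - (6)) = 0.
Roots r₁ = -2, r₂ = 6 (distinct).
General solution: T(n) = A·(-2)^n + B·(6)^n.
From T(0) = 2: A + B = 2.
From T(1) = 4: -2A + 6B = 4.
Solving: A = 1, B = 1.
So T(n) = \left(-2\right)^{n} + 6^{n}.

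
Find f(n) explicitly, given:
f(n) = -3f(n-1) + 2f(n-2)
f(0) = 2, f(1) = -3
Characteristic equation: x² + 3x - 2 = 0.
Discriminant Δ = (-3)² + 4·(2) = 17.
Roots r₁,₂ = (-3 ± √17)/2, so r₁ = - \frac{3}{2} + \frac{\sqrt{17}}{2}, r₂ = - \frac{\sqrt{17}}{2} - \frac{3}{2}.
General solution: f(n) = A·r₁^n + B·r₂^n.
From the initial conditions, A + B = 2 and r₁A + r₂B = -3.
Since r₁ - r₂ = √17: A = (-3 - (2)r₂)/√17 = 1, and B = 2 - A = 1.
So f(n) = \left(1\right)\left(- \frac{3}{2} + \frac{\sqrt{17}}{2}\right)^n + \left(1\right)\left(- \frac{\sqrt{17}}{2} - \frac{3}{2}\right)^n.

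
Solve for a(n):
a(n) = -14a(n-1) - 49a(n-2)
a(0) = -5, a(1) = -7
Characteristic equation: x² + 14x + 49 = 0, which is (x - (-7))².
Repeated root r = -7.
General solution: a(n) = (A + Bn)·(-7)^n.
From a(0) = -5: A = -5.
From a(1) = -7: (A + B)·(-7) = -7 ⇒ B = 6.
So a(n) = \left(6 n - 5\right) \cdot (-7)^n.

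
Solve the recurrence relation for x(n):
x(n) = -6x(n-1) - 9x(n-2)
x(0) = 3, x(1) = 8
Characteristic equation: x² + 6x + 9 = 0, which is (x - (-3))².
Repeated root r = -3.
General solution: x(n) = (A + Bn)·(-3)^n.
From x(0) = 3: A = 3.
From x(1) = 8: (A + B)·(-3) = 8 ⇒ B = - \frac{17}{3}.
So x(n) = \left(3 - \frac{17 n}{3}\right) \cdot (-3)^n.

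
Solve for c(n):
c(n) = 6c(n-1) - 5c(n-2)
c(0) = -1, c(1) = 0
Characteristic equation: x² - 6x + 5 = 0, which factors as (x - (5))(x - (1)) = 0.
Roots r₁ = 5, r₂ = 1 (distinct).
General solution: c(n) = A·(5)^n + B·(1)^n.
From c(0) = -1: A + B = -1.
From c(1) = 0: 5A + B = 0.
Solving: A = \frac{1}{4}, B = - \frac{5}{4}.
So c(n) = \frac{5^{n}}{4} - \frac{5}{4}.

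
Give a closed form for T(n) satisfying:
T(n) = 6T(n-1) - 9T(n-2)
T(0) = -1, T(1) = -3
Characteristic equation: x² - 6x + 9 = 0, which is (x - (3))².
Repeated root r = 3.
General solution: T(n) = (A + Bn)·(3)^n.
From T(0) = -1: A = -1.
From T(1) = -3: (A + B)·(3) = -3 ⇒ B = 0.
So T(n) = \left(-1\right) \cdot (3)^n.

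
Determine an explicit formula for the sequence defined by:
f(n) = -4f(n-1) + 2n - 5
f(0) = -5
First-order linear with linear forcing.
Homogeneous solution: f_h(n) = A·(-4)^n.
Try particular f_p(n) = pn + q. Substituting:
  pn + q = -4(p(n-1) + q) + 2n - 5.
Matching the n-coefficient: p = -4p + 2 ⇒ p = \frac{2}{5}.
Matching constants: q = 4p - 4q - 5 ⇒ q = - \frac{17}{25}.
General: f(n) = A·(-4)^n + \frac{2 n}{5} - \frac{17}{25}.
Apply f(0) = -5: A - \frac{17}{25} = -5 ⇒ A = - \frac{108}{25}.
So f(n) = - \frac{108 \left(-4\right)^{n}}{25} + \frac{2 n}{5} - \frac{17}{25}.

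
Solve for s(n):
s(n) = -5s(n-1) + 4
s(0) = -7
First-order linear non-homogeneous.
Homogeneous solution: s_h(n) = A·(-5)^n.
Try constant particular solution s_p = K: K = -5K + 4 ⇒ K = \frac{2}{3}.
General: s(n) = A·(-5)^n + \frac{2}{3}.
Apply s(0) = -7: A + \frac{2}{3} = -7 ⇒ A = - \frac{23}{3}.
So s(n) = \frac{2}{3} - \frac{23 \left(-5\right)^{n}}{3}.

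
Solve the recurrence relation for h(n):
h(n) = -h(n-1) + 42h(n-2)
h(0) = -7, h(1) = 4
Characteristic equation: x² + x - 42 = 0, which factors as (x - (6))(x - (-7)) = 0.
Roots r₁ = 6, r₂ = -7 (distinct).
General solution: h(n) = A·(6)^n + B·(-7)^n.
From h(0) = -7: A + B = -7.
From h(1) = 4: 6A - 7B = 4.
Solving: A = - \frac{45}{13}, B = - \frac{46}{13}.
So h(n) = - \frac{46 \left(-7\right)^{n}}{13} - \frac{45 \cdot 6^{n}}{13}.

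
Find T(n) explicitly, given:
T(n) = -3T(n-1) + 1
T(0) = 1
First-order linear non-homogeneous.
Homogeneous solution: T_h(n) = A·(-3)^n.
Try constant particular solution T_p = K: K = -3K + 1 ⇒ K = \frac{1}{4}.
General: T(n) = A·(-3)^n + \frac{1}{4}.
Apply T(0) = 1: A + \frac{1}{4} = 1 ⇒ A = \frac{3}{4}.
So T(n) = \frac{3 \left(-3\right)^{n}}{4} + \frac{1}{4}.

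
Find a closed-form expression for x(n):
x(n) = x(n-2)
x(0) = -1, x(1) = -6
Characteristic equation: x² - 1 = 0, which factors as (x - (1))(x - (-1)) = 0.
Roots r₁ = 1, r₂ = -1 (distinct).
General solution: x(n) = A·(1)^n + B·(-1)^n.
From x(0) = -1: A + B = -1.
From x(1) = -6: A - B = -6.
Solving: A = - \frac{7}{2}, B = \frac{5}{2}.
So x(n) = \frac{5 \left(-1\right)^{n}}{2} - \frac{7}{2}.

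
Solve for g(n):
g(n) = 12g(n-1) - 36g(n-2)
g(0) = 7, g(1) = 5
Characteristic equation: x² - 12x + 36 = 0, which is (x - (6))².
Repeated root r = 6.
General solution: g(n) = (A + Bn)·(6)^n.
From g(0) = 7: A = 7.
From g(1) = 5: (A + B)·(6) = 5 ⇒ B = - \frac{37}{6}.
So g(n) = \left(7 - \frac{37 n}{6}\right) \cdot (6)^n.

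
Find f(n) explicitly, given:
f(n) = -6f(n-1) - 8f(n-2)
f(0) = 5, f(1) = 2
Characteristic equation: x² + 6x + 8 = 0, which factors as (x - (-2))(x - (-4)) = 0.
Roots r₁ = -2, r₂ = -4 (distinct).
General solution: f(n) = A·(-2)^n + B·(-4)^n.
From f(0) = 5: A + B = 5.
From f(1) = 2: -2A - 4B = 2.
Solving: A = 11, B = -6.
So f(n) = 11 \left(-2\right)^{n} - 6 \left(-4\right)^{n}.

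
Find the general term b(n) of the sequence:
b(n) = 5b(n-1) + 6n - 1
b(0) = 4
First-order linear with linear forcing.
Homogeneous solution: b_h(n) = A·(5)^n.
Try particular b_p(n) = pn + q. Substituting:
  pn + q = 5(p(n-1) + q) + 6n - 1.
Matching the n-coefficient: p = 5p + 6 ⇒ p = - \frac{3}{2}.
Matching constants: q = -5p + 5q - 1 ⇒ q = - \frac{13}{8}.
General: b(n) = A·(5)^n - \frac{3 n}{2} - \frac{13}{8}.
Apply b(0) = 4: A - \frac{13}{8} = 4 ⇒ A = \frac{45}{8}.
So b(n) = \frac{45 \cdot 5^{n}}{8} - \frac{3 n}{2} - \frac{13}{8}.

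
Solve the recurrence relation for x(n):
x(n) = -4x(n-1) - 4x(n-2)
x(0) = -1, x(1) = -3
Characteristic equation: x² + 4x + 4 = 0, which is (x - (-2))².
Repeated root r = -2.
General solution: x(n) = (A + Bn)·(-2)^n.
From x(0) = -1: A = -1.
From x(1) = -3: (A + B)·(-2) = -3 ⇒ B = \frac{5}{2}.
So x(n) = \left(\frac{5 n}{2} - 1\right) \cdot (-2)^n.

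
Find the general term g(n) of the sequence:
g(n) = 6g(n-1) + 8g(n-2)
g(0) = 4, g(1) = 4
Characteristic equation: x² - 6x - 8 = 0.
Discriminant Δ = (6)² + 4·(8) = 68.
Roots r₁,₂ = (6 ± √68)/2, so r₁ = 3 + \sqrt{17}, r₂ = 3 - \sqrt{17}.
General solution: g(n) = A·r₁^n + B·r₂^n.
From the initial conditions, A + B = 4 and r₁A + r₂B = 4.
Since r₁ - r₂ = √68: A = (4 - (4)r₂)/√68 = 2 - \frac{4 \sqrt{17}}{17}, and B = 4 - A = \frac{4 \sqrt{17}}{17} + 2.
So g(n) = \left(2 - \frac{4 \sqrt{17}}{17}\right)\left(3 + \sqrt{17}\right)^n + \left(\frac{4 \sqrt{17}}{17} + 2\right)\left(3 - \sqrt{17}\right)^n.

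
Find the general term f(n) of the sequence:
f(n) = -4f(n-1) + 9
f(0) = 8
First-order linear non-homogeneous.
Homogeneous solution: f_h(n) = A·(-4)^n.
Try constant particular solution f_p = K: K = -4K + 9 ⇒ K = \frac{9}{5}.
General: f(n) = A·(-4)^n + \frac{9}{5}.
Apply f(0) = 8: A + \frac{9}{5} = 8 ⇒ A = \frac{31}{5}.
So f(n) = \frac{31 \left(-4\right)^{n}}{5} + \frac{9}{5}.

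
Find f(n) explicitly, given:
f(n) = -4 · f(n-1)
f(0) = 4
Pure geometric recurrence with ratio -4.
By induction f(n) = f(0) · (-4)^n = 4 \left(-4\right)^{n}.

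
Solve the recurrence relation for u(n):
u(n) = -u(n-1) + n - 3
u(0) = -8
First-order linear with linear forcing.
Homogeneous solution: u_h(n) = A·(-1)^n.
Try particular u_p(n) = pn + q. Substituting:
  pn + q = -(p(n-1) + q) + n - 3.
Matching the n-coefficient: p = -p + 1 ⇒ p = \frac{1}{2}.
Matching constants: q = p - q - 3 ⇒ q = - \frac{5}{4}.
General: u(n) = A·(-1)^n + \frac{n}{2} - \frac{5}{4}.
Apply u(0) = -8: A - \frac{5}{4} = -8 ⇒ A = - \frac{27}{4}.
So u(n) = - \frac{27 \left(-1\right)^{n}}{4} + \frac{n}{2} - \frac{5}{4}.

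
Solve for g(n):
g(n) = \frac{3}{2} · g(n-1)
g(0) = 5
Pure geometric recurrence with ratio \frac{3}{2}.
By induction g(n) = g(0) · (\frac{3}{2})^n = 5 \left(\frac{3}{2}\right)^{n}.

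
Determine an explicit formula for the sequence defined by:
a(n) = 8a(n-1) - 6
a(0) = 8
First-order linear non-homogeneous.
Homogeneous solution: a_h(n) = A·(8)^n.
Try constant particular solution a_p = K: K = 8K - 6 ⇒ K = \frac{6}{7}.
General: a(n) = A·(8)^n + \frac{6}{7}.
Apply a(0) = 8: A + \frac{6}{7} = 8 ⇒ A = \frac{50}{7}.
So a(n) = \frac{50 \cdot 8^{n}}{7} + \frac{6}{7}.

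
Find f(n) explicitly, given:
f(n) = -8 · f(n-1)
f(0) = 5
Pure geometric recurrence with ratio -8.
By induction f(n) = f(0) · (-8)^n = 5 \left(-8\right)^{n}.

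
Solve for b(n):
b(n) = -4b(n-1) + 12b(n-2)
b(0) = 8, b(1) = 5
Characteristic equation: x² + 4x - 12 = 0, which factors as (x - (2))(x - (-6)) = 0.
Roots r₁ = 2, r₂ = -6 (distinct).
General solution: b(n) = A·(2)^n + B·(-6)^n.
From b(0) = 8: A + B = 8.
From b(1) = 5: 2A - 6B = 5.
Solving: A = \frac{53}{8}, B = \frac{11}{8}.
So b(n) = \frac{11 \left(-6\right)^{n}}{8} + \frac{53 \cdot 2^{n}}{8}.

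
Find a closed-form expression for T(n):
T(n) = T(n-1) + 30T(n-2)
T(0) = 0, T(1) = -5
Characteristic equation: x² - x - 30 = 0, which factors as (x - (6))(x - (-5)) = 0.
Roots r₁ = 6, r₂ = -5 (distinct).
General solution: T(n) = A·(6)^n + B·(-5)^n.
From T(0) = 0: A + B = 0.
From T(1) = -5: 6A - 5B = -5.
Solving: A = - \frac{5}{11}, B = \frac{5}{11}.
So T(n) = \frac{5 \left(-5\right)^{n}}{11} - \frac{5 \cdot 6^{n}}{11}.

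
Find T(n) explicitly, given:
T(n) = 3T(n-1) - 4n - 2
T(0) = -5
First-order linear with linear forcing.
Homogeneous solution: T_h(n) = A·(3)^n.
Try particular T_p(n) = pn + q. Substituting:
  pn + q = 3(p(n-1) + q) - 4n - 2.
Matching the n-coefficient: p = 3p - 4 ⇒ p = 2.
Matching constants: q = -3p + 3q - 2 ⇒ q = 4.
General: T(n) = A·(3)^n + 2 n + 4.
Apply T(0) = -5: A + 4 = -5 ⇒ A = -9.
So T(n) = - 9 \cdot 3^{n} + 2 n + 4.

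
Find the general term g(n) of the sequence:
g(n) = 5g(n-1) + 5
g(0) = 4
First-order linear non-homogeneous.
Homogeneous solution: g_h(n) = A·(5)^n.
Try constant particular solution g_p = K: K = 5K + 5 ⇒ K = - \frac{5}{4}.
General: g(n) = A·(5)^n - \frac{5}{4}.
Apply g(0) = 4: A - \frac{5}{4} = 4 ⇒ A = \frac{21}{4}.
So g(n) = \frac{21 \cdot 5^{n}}{4} - \frac{5}{4}.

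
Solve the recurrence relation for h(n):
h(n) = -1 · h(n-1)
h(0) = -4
Pure geometric recurrence with ratio -1.
By induction h(n) = h(0) · (-1)^n = - 4 \left(-1\right)^{n}.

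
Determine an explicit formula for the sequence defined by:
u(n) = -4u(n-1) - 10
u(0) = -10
First-order linear non-homogeneous.
Homogeneous solution: u_h(n) = A·(-4)^n.
Try constant particular solution u_p = K: K = -4K - 10 ⇒ K = -2.
General: u(n) = A·(-4)^n - 2.
Apply u(0) = -10: A - 2 = -10 ⇒ A = -8.
So u(n) = - 8 \left(-4\right)^{n} - 2.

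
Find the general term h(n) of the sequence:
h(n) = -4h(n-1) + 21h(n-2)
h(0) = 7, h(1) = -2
Characteristic equation: x² + 4x - 21 = 0, which factors as (x - (3))(x - (-7)) = 0.
Roots r₁ = 3, r₂ = -7 (distinct).
General solution: h(n) = A·(3)^n + B·(-7)^n.
From h(0) = 7: A + B = 7.
From h(1) = -2: 3A - 7B = -2.
Solving: A = \frac{47}{10}, B = \frac{23}{10}.
So h(n) = \frac{23 \left(-7\right)^{n}}{10} + \frac{47 \cdot 3^{n}}{10}.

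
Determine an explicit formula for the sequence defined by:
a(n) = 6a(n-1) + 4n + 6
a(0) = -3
First-order linear with linear forcing.
Homogeneous solution: a_h(n) = A·(6)^n.
Try particular a_p(n) = pn + q. Substituting:
  pn + q = 6(p(n-1) + q) + 4n + 6.
Matching the n-coefficient: p = 6p + 4 ⇒ p = - \frac{4}{5}.
Matching constants: q = -6p + 6q + 6 ⇒ q = - \frac{54}{25}.
General: a(n) = A·(6)^n - \frac{4 n}{5} - \frac{54}{25}.
Apply a(0) = -3: A - \frac{54}{25} = -3 ⇒ A = - \frac{21}{25}.
So a(n) = - \frac{21 \cdot 6^{n}}{25} - \frac{4 n}{5} - \frac{54}{25}.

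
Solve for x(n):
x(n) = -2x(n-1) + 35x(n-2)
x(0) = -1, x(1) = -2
Characteristic equation: x² + 2x - 35 = 0, which factors as (x - (-7))(x - (5)) = 0.
Roots r₁ = -7, r₂ = 5 (distinct).
General solution: x(n) = A·(-7)^n + B·(5)^n.
From x(0) = -1: A + B = -1.
From x(1) = -2: -7A + 5B = -2.
Solving: A = - \frac{1}{4}, B = - \frac{3}{4}.
So x(n) = - \frac{\left(-7\right)^{n}}{4} - \frac{3 \cdot 5^{n}}{4}.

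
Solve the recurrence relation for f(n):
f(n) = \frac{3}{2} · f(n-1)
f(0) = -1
Pure geometric recurrence with ratio \frac{3}{2}.
By induction f(n) = f(0) · (\frac{3}{2})^n = - \left(\frac{3}{2}\right)^{n}.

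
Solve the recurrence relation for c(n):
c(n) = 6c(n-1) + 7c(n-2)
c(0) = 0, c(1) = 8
Characteristic equation: x² - 6x - 7 = 0, which factors as (x - (7))(x - (-1)) = 0.
Roots r₁ = 7, r₂ = -1 (distinct).
General solution: c(n) = A·(7)^n + B·(-1)^n.
From c(0) = 0: A + B = 0.
From c(1) = 8: 7A - B = 8.
Solving: A = 1, B = -1.
So c(n) = - \left(-1\right)^{n} + 7^{n}.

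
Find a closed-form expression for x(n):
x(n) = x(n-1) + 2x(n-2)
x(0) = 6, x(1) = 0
Characteristic equation: x² - x - 2 = 0, which factors as (x - (2))(x - (-1)) = 0.
Roots r₁ = 2, r₂ = -1 (distinct).
General solution: x(n) = A·(2)^n + B·(-1)^n.
From x(0) = 6: A + B = 6.
From x(1) = 0: 2A - B = 0.
Solving: A = 2, B = 4.
So x(n) = 4 \left(-1\right)^{n} + 2 \cdot 2^{n}.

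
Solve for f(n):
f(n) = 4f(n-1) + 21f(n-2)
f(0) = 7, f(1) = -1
Characteristic equation: x² - 4x - 21 = 0, which factors as (x - (7))(x - (-3)) = 0.
Roots r₁ = 7, r₂ = -3 (distinct).
General solution: f(n) = A·(7)^n + B·(-3)^n.
From f(0) = 7: A + B = 7.
From f(1) = -1: 7A - 3B = -1.
Solving: A = 2, B = 5.
So f(n) = 5 \left(-3\right)^{n} + 2 \cdot 7^{n}.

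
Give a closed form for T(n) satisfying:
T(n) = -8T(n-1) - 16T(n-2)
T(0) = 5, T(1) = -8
Characteristic equation: x² + 8x + 16 = 0, which is (x - (-4))².
Repeated root r = -4.
General solution: T(n) = (A + Bn)·(-4)^n.
From T(0) = 5: A = 5.
From T(1) = -8: (A + B)·(-4) = -8 ⇒ B = -3.
So T(n) = \left(5 - 3 n\right) \cdot (-4)^n.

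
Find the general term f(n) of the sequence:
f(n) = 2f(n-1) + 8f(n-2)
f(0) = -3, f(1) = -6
Characteristic equation: x² - 2x - 8 = 0, which factors as (x - (-2))(x - (4)) = 0.
Roots r₁ = -2, r₂ = 4 (distinct).
General solution: f(n) = A·(-2)^n + B·(4)^n.
From f(0) = -3: A + B = -3.
From f(1) = -6: -2A + 4B = -6.
Solving: A = -1, B = -2.
So f(n) = - \left(-2\right)^{n} - 2 \cdot 4^{n}.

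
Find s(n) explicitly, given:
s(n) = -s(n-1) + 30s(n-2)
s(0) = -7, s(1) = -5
Characteristic equation: x² + x - 30 = 0, which factors as (x - (-6))(x - (5)) = 0.
Roots r₁ = -6, r₂ = 5 (distinct).
General solution: s(n) = A·(-6)^n + B·(5)^n.
From s(0) = -7: A + B = -7.
From s(1) = -5: -6A + 5B = -5.
Solving: A = - \frac{30}{11}, B = - \frac{47}{11}.
So s(n) = - \frac{30 \left(-6\right)^{n}}{11} - \frac{47 \cdot 5^{n}}{11}.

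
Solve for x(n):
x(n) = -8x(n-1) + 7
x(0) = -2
First-order linear non-homogeneous.
Homogeneous solution: x_h(n) = A·(-8)^n.
Try constant particular solution x_p = K: K = -8K + 7 ⇒ K = \frac{7}{9}.
General: x(n) = A·(-8)^n + \frac{7}{9}.
Apply x(0) = -2: A + \frac{7}{9} = -2 ⇒ A = - \frac{25}{9}.
So x(n) = \frac{7}{9} - \frac{25 \left(-8\right)^{n}}{9}.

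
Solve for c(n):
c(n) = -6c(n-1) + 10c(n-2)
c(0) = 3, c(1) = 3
Characteristic equation: x² + 6x - 10 = 0.
Discriminant Δ = (-6)² + 4·(10) = 76.
Roots r₁,₂ = (-6 ± √76)/2, so r₁ = -3 + \sqrt{19}, r₂ = - \sqrt{19} - 3.
General solution: c(n) = A·r₁^n + B·r₂^n.
From the initial conditions, A + B = 3 and r₁A + r₂B = 3.
Since r₁ - r₂ = √76: A = (3 - (3)r₂)/√76 = \frac{6 \sqrt{19}}{19} + \frac{3}{2}, and B = 3 - A = \frac{3}{2} - \frac{6 \sqrt{19}}{19}.
So c(n) = \left(\frac{6 \sqrt{19}}{19} + \frac{3}{2}\right)\left(-3 + \sqrt{19}\right)^n + \left(\frac{3}{2} - \frac{6 \sqrt{19}}{19}\right)\left(- \sqrt{19} - 3\right)^n.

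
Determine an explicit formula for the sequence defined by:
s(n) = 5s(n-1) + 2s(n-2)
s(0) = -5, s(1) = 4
Characteristic equation: x² - 5x - 2 = 0.
Discriminant Δ = (5)² + 4·(2) = 33.
Roots r₁,₂ = (5 ± √33)/2, so r₁ = \frac{5}{2} + \frac{\sqrt{33}}{2}, r₂ = \frac{5}{2} - \frac{\sqrt{33}}{2}.
General solution: s(n) = A·r₁^n + B·r₂^n.
From the initial conditions, A + B = -5 and r₁A + r₂B = 4.
Since r₁ - r₂ = √33: A = (4 - (-5)r₂)/√33 = - \frac{5}{2} + \frac{\sqrt{33}}{2}, and B = -5 - A = - \frac{\sqrt{33}}{2} - \frac{5}{2}.
So s(n) = \left(- \frac{5}{2} + \frac{\sqrt{33}}{2}\right)\left(\frac{5}{2} + \frac{\sqrt{33}}{2}\right)^n + \left(- \frac{\sqrt{33}}{2} - \frac{5}{2}\right)\left(\frac{5}{2} - \frac{\sqrt{33}}{2}\right)^n.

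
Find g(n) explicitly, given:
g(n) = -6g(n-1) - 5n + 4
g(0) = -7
First-order linear with linear forcing.
Homogeneous solution: g_h(n) = A·(-6)^n.
Try particular g_p(n) = pn + q. Substituting:
  pn + q = -6(p(n-1) + q) - 5n + 4.
Matching the n-coefficient: p = -6p - 5 ⇒ p = - \frac{5}{7}.
Matching constants: q = 6p - 6q + 4 ⇒ q = - \frac{2}{49}.
General: g(n) = A·(-6)^n - \frac{5 n}{7} - \frac{2}{49}.
Apply g(0) = -7: A - \frac{2}{49} = -7 ⇒ A = - \frac{341}{49}.
So g(n) = - \frac{341 \left(-6\right)^{n}}{49} - \frac{5 n}{7} - \frac{2}{49}.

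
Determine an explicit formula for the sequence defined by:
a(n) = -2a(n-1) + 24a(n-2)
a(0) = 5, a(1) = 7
Characteristic equation: x² + 2x - 24 = 0, which factors as (x - (4))(x - (-6)) = 0.
Roots r₁ = 4, r₂ = -6 (distinct).
General solution: a(n) = A·(4)^n + B·(-6)^n.
From a(0) = 5: A + B = 5.
From a(1) = 7: 4A - 6B = 7.
Solving: A = \frac{37}{10}, B = \frac{13}{10}.
So a(n) = \frac{13 \left(-6\right)^{n}}{10} + \frac{37 \cdot 4^{n}}{10}.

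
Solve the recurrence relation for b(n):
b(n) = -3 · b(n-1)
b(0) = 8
Pure geometric recurrence with ratio -3.
By induction b(n) = b(0) · (-3)^n = 8 \left(-3\right)^{n}.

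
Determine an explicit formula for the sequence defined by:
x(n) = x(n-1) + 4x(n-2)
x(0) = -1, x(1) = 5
Characteristic equation: x² - x - 4 = 0.
Discriminant Δ = (1)² + 4·(4) = 17.
Roots r₁,₂ = (1 ± √17)/2, so r₁ = \frac{1}{2} + \frac{\sqrt{17}}{2}, r₂ = \frac{1}{2} - \frac{\sqrt{17}}{2}.
General solution: x(n) = A·r₁^n + B·r₂^n.
From the initial conditions, A + B = -1 and r₁A + r₂B = 5.
Since r₁ - r₂ = √17: A = (5 - (-1)r₂)/√17 = - \frac{1}{2} + \frac{11 \sqrt{17}}{34}, and B = -1 - A = - \frac{11 \sqrt{17}}{34} - \frac{1}{2}.
So x(n) = \left(- \frac{1}{2} + \frac{11 \sqrt{17}}{34}\right)\left(\frac{1}{2} + \frac{\sqrt{17}}{2}\right)^n + \left(- \frac{11 \sqrt{17}}{34} - \frac{1}{2}\right)\left(\frac{1}{2} - \frac{\sqrt{17}}{2}\right)^n.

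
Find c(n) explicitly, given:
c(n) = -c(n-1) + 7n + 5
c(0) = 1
First-order linear with linear forcing.
Homogeneous solution: c_h(n) = A·(-1)^n.
Try particular c_p(n) = pn + q. Substituting:
  pn + q = -(p(n-1) + q) + 7n + 5.
Matching the n-coefficient: p = -p + 7 ⇒ p = \frac{7}{2}.
Matching constants: q = p - q + 5 ⇒ q = \frac{17}{4}.
General: c(n) = A·(-1)^n + \frac{7 n}{2} + \frac{17}{4}.
Apply c(0) = 1: A + \frac{17}{4} = 1 ⇒ A = - \frac{13}{4}.
So c(n) = - \frac{13 \left(-1\right)^{n}}{4} + \frac{7 n}{2} + \frac{17}{4}.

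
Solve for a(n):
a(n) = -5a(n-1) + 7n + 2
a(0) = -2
First-order linear with linear forcing.
Homogeneous solution: a_h(n) = A·(-5)^n.
Try particular a_p(n) = pn + q. Substituting:
  pn + q = -5(p(n-1) + q) + 7n + 2.
Matching the n-coefficient: p = -5p + 7 ⇒ p = \frac{7}{6}.
Matching constants: q = 5p - 5q + 2 ⇒ q = \frac{47}{36}.
General: a(n) = A·(-5)^n + \frac{7 n}{6} + \frac{47}{36}.
Apply a(0) = -2: A + \frac{47}{36} = -2 ⇒ A = - \frac{119}{36}.
So a(n) = - \frac{119 \left(-5\right)^{n}}{36} + \frac{7 n}{6} + \frac{47}{36}.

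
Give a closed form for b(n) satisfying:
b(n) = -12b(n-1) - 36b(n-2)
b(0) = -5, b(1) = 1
Characteristic equation: x² + 12x + 36 = 0, which is (x - (-6))².
Repeated root r = -6.
General solution: b(n) = (A + Bn)·(-6)^n.
From b(0) = -5: A = -5.
From b(1) = 1: (A + B)·(-6) = 1 ⇒ B = \frac{29}{6}.
So b(n) = \left(\frac{29 n}{6} - 5\right) \cdot (-6)^n.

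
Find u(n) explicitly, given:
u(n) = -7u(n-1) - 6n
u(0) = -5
First-order linear with linear forcing.
Homogeneous solution: u_h(n) = A·(-7)^n.
Try particular u_p(n) = pn + q. Substituting:
  pn + q = -7(p(n-1) + q) - 6n.
Matching the n-coefficient: p = -7p - 6 ⇒ p = - \frac{3}{4}.
Matching constants: q = 7p - 7q ⇒ q = - \frac{21}{32}.
General: u(n) = A·(-7)^n - \frac{3 n}{4} - \frac{21}{32}.
Apply u(0) = -5: A - \frac{21}{32} = -5 ⇒ A = - \frac{139}{32}.
So u(n) = - \frac{139 \left(-7\right)^{n}}{32} - \frac{3 n}{4} - \frac{21}{32}.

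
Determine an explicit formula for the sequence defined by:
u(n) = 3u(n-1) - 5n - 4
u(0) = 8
First-order linear with linear forcing.
Homogeneous solution: u_h(n) = A·(3)^n.
Try particular u_p(n) = pn + q. Substituting:
  pn + q = 3(p(n-1) + q) - 5n - 4.
Matching the n-coefficient: p = 3p - 5 ⇒ p = \frac{5}{2}.
Matching constants: q = -3p + 3q - 4 ⇒ q = \frac{23}{4}.
General: u(n) = A·(3)^n + \frac{5 n}{2} + \frac{23}{4}.
Apply u(0) = 8: A + \frac{23}{4} = 8 ⇒ A = \frac{9}{4}.
So u(n) = \frac{9 \cdot 3^{n}}{4} + \frac{5 n}{2} + \frac{23}{4}.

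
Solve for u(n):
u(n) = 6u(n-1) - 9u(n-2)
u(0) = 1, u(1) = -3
Characteristic equation: x² - 6x + 9 = 0, which is (x - (3))².
Repeated root r = 3.
General solution: u(n) = (A + Bn)·(3)^n.
From u(0) = 1: A = 1.
From u(1) = -3: (A + B)·(3) = -3 ⇒ B = -2.
So u(n) = \left(1 - 2 n\right) \cdot (3)^n.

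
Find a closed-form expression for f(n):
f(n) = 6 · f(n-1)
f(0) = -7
Pure geometric recurrence with ratio 6.
By induction f(n) = f(0) · (6)^n = - 7 \cdot 6^{n}.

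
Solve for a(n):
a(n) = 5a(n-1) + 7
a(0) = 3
First-order linear non-homogeneous.
Homogeneous solution: a_h(n) = A·(5)^n.
Try constant particular solution a_p = K: K = 5K + 7 ⇒ K = - \frac{7}{4}.
General: a(n) = A·(5)^n - \frac{7}{4}.
Apply a(0) = 3: A - \frac{7}{4} = 3 ⇒ A = \frac{19}{4}.
So a(n) = \frac{19 \cdot 5^{n}}{4} - \frac{7}{4}.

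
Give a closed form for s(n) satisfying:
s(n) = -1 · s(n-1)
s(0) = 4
Pure geometric recurrence with ratio -1.
By induction s(n) = s(0) · (-1)^n = 4 \left(-1\right)^{n}.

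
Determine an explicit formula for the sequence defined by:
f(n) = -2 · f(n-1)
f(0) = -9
Pure geometric recurrence with ratio -2.
By induction f(n) = f(0) · (-2)^n = - 9 \left(-2\right)^{n}.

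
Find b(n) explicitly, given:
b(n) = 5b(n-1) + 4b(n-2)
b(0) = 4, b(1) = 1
Characteristic equation: x² - 5x - 4 = 0.
Discriminant Δ = (5)² + 4·(4) = 41.
Roots r₁,₂ = (5 ± √41)/2, so r₁ = \frac{5}{2} + \frac{\sqrt{41}}{2}, r₂ = \frac{5}{2} - \frac{\sqrt{41}}{2}.
General solution: b(n) = A·r₁^n + B·r₂^n.
From the initial conditions, A + B = 4 and r₁A + r₂B = 1.
Since r₁ - r₂ = √41: A = (1 - (4)r₂)/√41 = 2 - \frac{9 \sqrt{41}}{41}, and B = 4 - A = \frac{9 \sqrt{41}}{41} + 2.
So b(n) = \left(2 - \frac{9 \sqrt{41}}{41}\right)\left(\frac{5}{2} + \frac{\sqrt{41}}{2}\right)^n + \left(\frac{9 \sqrt{41}}{41} + 2\right)\left(\frac{5}{2} - \frac{\sqrt{41}}{2}\right)^n.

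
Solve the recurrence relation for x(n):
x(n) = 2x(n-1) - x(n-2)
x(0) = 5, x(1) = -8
Characteristic equation: x² - 2x + 1 = 0, which is (x - (1))².
Repeated root r = 1.
General solution: x(n) = (A + Bn)·(1)^n.
From x(0) = 5: A = 5.
From x(1) = -8: (A + B)·(1) = -8 ⇒ B = -13.
So x(n) = \left(5 - 13 n\right) \cdot (1)^n.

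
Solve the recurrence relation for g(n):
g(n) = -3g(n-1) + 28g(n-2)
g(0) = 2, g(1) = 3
Characteristic equation: x² + 3x - 28 = 0, which factors as (x - (-7))(x - (4)) = 0.
Roots r₁ = -7, r₂ = 4 (distinct).
General solution: g(n) = A·(-7)^n + B·(4)^n.
From g(0) = 2: A + B = 2.
From g(1) = 3: -7A + 4B = 3.
Solving: A = \frac{5}{11}, B = \frac{17}{11}.
So g(n) = \frac{5 \left(-7\right)^{n}}{11} + \frac{17 \cdot 4^{n}}{11}.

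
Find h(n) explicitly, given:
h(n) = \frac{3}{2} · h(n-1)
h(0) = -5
Pure geometric recurrence with ratio \frac{3}{2}.
By induction h(n) = h(0) · (\frac{3}{2})^n = - 5 \left(\frac{3}{2}\right)^{n}.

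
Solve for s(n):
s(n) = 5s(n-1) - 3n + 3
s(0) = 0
First-order linear with linear forcing.
Homogeneous solution: s_h(n) = A·(5)^n.
Try particular s_p(n) = pn + q. Substituting:
  pn + q = 5(p(n-1) + q) - 3n + 3.
Matching the n-coefficient: p = 5p - 3 ⇒ p = \frac{3}{4}.
Matching constants: q = -5p + 5q + 3 ⇒ q = \frac{3}{16}.
General: s(n) = A·(5)^n + \frac{3 n}{4} + \frac{3}{16}.
Apply s(0) = 0: A + \frac{3}{16} = 0 ⇒ A = - \frac{3}{16}.
So s(n) = - \frac{3 \cdot 5^{n}}{16} + \frac{3 n}{4} + \frac{3}{16}.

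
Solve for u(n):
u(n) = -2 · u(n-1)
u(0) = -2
Pure geometric recurrence with ratio -2.
By induction u(n) = u(0) · (-2)^n = - 2 \left(-2\right)^{n}.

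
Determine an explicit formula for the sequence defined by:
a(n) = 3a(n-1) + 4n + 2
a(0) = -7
First-order linear with linear forcing.
Homogeneous solution: a_h(n) = A·(3)^n.
Try particular a_p(n) = pn + q. Substituting:
  pn + q = 3(p(n-1) + q) + 4n + 2.
Matching the n-coefficient: p = 3p + 4 ⇒ p = -2.
Matching constants: q = -3p + 3q + 2 ⇒ q = -4.
General: a(n) = A·(3)^n - 2 n - 4.
Apply a(0) = -7: A - 4 = -7 ⇒ A = -3.
So a(n) = - 3 \cdot 3^{n} - 2 n - 4.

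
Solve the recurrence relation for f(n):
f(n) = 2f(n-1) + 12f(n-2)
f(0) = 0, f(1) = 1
Characteristic equation: x² - 2x - 12 = 0.
Discriminant Δ = (2)² + 4·(12) = 52.
Roots r₁,₂ = (2 ± √52)/2, so r₁ = 1 + \sqrt{13}, r₂ = 1 - \sqrt{13}.
General solution: f(n) = A·r₁^n + B·r₂^n.
From the initial conditions, A + B = 0 and r₁A + r₂B = 1.
Since r₁ - r₂ = √52: A = (1 - (0)r₂)/√52 = \frac{\sqrt{13}}{26}, and B = 0 - A = - \frac{\sqrt{13}}{26}.
So f(n) = \left(\frac{\sqrt{13}}{26}\right)\left(1 + \sqrt{13}\right)^n + \left(- \frac{\sqrt{13}}{26}\right)\left(1 - \sqrt{13}\right)^n.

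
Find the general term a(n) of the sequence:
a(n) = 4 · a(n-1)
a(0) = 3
Pure geometric recurrence with ratio 4.
By induction a(n) = a(0) · (4)^n = 3 \cdot 4^{n}.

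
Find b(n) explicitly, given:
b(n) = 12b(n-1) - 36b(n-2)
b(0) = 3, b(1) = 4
Characteristic equation: x² - 12x + 36 = 0, which is (x - (6))².
Repeated root r = 6.
General solution: b(n) = (A + Bn)·(6)^n.
From b(0) = 3: A = 3.
From b(1) = 4: (A + B)·(6) = 4 ⇒ B = - \frac{7}{3}.
So b(n) = \left(3 - \frac{7 n}{3}\right) \cdot (6)^n.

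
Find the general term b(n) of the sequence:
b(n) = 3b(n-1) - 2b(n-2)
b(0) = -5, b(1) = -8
Characteristic equation: x² - 3x + 2 = 0, which factors as (x - (2))(x - (1)) = 0.
Roots r₁ = 2, r₂ = 1 (distinct).
General solution: b(n) = A·(2)^n + B·(1)^n.
From b(0) = -5: A + B = -5.
From b(1) = -8: 2A + B = -8.
Solving: A = -3, B = -2.
So b(n) = - 3 \cdot 2^{n} - 2.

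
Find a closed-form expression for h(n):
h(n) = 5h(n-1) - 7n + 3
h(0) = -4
First-order linear with linear forcing.
Homogeneous solution: h_h(n) = A·(5)^n.
Try particular h_p(n) = pn + q. Substituting:
  pn + q = 5(p(n-1) + q) - 7n + 3.
Matching the n-coefficient: p = 5p - 7 ⇒ p = \frac{7}{4}.
Matching constants: q = -5p + 5q + 3 ⇒ q = \frac{23}{16}.
General: h(n) = A·(5)^n + \frac{7 n}{4} + \frac{23}{16}.
Apply h(0) = -4: A + \frac{23}{16} = -4 ⇒ A = - \frac{87}{16}.
So h(n) = - \frac{87 \cdot 5^{n}}{16} + \frac{7 n}{4} + \frac{23}{16}.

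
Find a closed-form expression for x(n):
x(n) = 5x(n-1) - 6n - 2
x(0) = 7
First-order linear with linear forcing.
Homogeneous solution: x_h(n) = A·(5)^n.
Try particular x_p(n) = pn + q. Substituting:
  pn + q = 5(p(n-1) + q) - 6n - 2.
Matching the n-coefficient: p = 5p - 6 ⇒ p = \frac{3}{2}.
Matching constants: q = -5p + 5q - 2 ⇒ q = \frac{19}{8}.
General: x(n) = A·(5)^n + \frac{3 n}{2} + \frac{19}{8}.
Apply x(0) = 7: A + \frac{19}{8} = 7 ⇒ A = \frac{37}{8}.
So x(n) = \frac{37 \cdot 5^{n}}{8} + \frac{3 n}{2} + \frac{19}{8}.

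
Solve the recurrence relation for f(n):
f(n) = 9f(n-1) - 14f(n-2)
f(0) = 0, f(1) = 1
Characteristic equation: x² - 9x + 14 = 0, which factors as (x - (2))(x - (7)) = 0.
Roots r₁ = 2, r₂ = 7 (distinct).
General solution: f(n) = A·(2)^n + B·(7)^n.
From f(0) = 0: A + B = 0.
From f(1) = 1: 2A + 7B = 1.
Solving: A = - \frac{1}{5}, B = \frac{1}{5}.
So f(n) = - \frac{2^{n}}{5} + \frac{7^{n}}{5}.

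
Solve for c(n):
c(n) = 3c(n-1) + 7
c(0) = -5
First-order linear non-homogeneous.
Homogeneous solution: c_h(n) = A·(3)^n.
Try constant particular solution c_p = K: K = 3K + 7 ⇒ K = - \frac{7}{2}.
General: c(n) = A·(3)^n - \frac{7}{2}.
Apply c(0) = -5: A - \frac{7}{2} = -5 ⇒ A = - \frac{3}{2}.
So c(n) = - \frac{3 \cdot 3^{n}}{2} - \frac{7}{2}.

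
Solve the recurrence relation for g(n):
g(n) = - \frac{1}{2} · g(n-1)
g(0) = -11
Pure geometric recurrence with ratio - \frac{1}{2}.
By induction g(n) = g(0) · (- \frac{1}{2})^n = - 11 \left(- \frac{1}{2}\right)^{n}.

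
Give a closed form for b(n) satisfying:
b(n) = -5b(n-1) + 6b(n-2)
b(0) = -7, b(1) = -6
Characteristic equation: x² + 5x - 6 = 0, which factors as (x - (-6))(x - (1)) = 0.
Roots r₁ = -6, r₂ = 1 (distinct).
General solution: b(n) = A·(-6)^n + B·(1)^n.
From b(0) = -7: A + B = -7.
From b(1) = -6: -6A + B = -6.
Solving: A = - \frac{1}{7}, B = - \frac{48}{7}.
So b(n) = - \frac{\left(-6\right)^{n}}{7} - \frac{48}{7}.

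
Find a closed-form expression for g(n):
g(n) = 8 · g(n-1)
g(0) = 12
Pure geometric recurrence with ratio 8.
By induction g(n) = g(0) · (8)^n = 12 \cdot 8^{n}.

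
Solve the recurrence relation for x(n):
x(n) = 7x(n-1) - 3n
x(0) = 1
First-order linear with linear forcing.
Homogeneous solution: x_h(n) = A·(7)^n.
Try particular x_p(n) = pn + q. Substituting:
  pn + q = 7(p(n-1) + q) - 3n.
Matching the n-coefficient: p = 7p - 3 ⇒ p = \frac{1}{2}.
Matching constants: q = -7p + 7q ⇒ q = \frac{7}{12}.
General: x(n) = A·(7)^n + \frac{n}{2} + \frac{7}{12}.
Apply x(0) = 1: A + \frac{7}{12} = 1 ⇒ A = \frac{5}{12}.
So x(n) = \frac{5 \cdot 7^{n}}{12} + \frac{n}{2} + \frac{7}{12}.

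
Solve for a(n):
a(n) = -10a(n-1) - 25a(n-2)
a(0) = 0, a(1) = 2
Characteristic equation: x² + 10x + 25 = 0, which is (x - (-5))².
Repeated root r = -5.
General solution: a(n) = (A + Bn)·(-5)^n.
From a(0) = 0: A = 0.
From a(1) = 2: (A + B)·(-5) = 2 ⇒ B = - \frac{2}{5}.
So a(n) = \left(- \frac{2 n}{5}\right) \cdot (-5)^n.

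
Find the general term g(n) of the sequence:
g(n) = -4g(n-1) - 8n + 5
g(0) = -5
First-order linear with linear forcing.
Homogeneous solution: g_h(n) = A·(-4)^n.
Try particular g_p(n) = pn + q. Substituting:
  pn + q = -4(p(n-1) + q) - 8n + 5.
Matching the n-coefficient: p = -4p - 8 ⇒ p = - \frac{8}{5}.
Matching constants: q = 4p - 4q + 5 ⇒ q = - \frac{7}{25}.
General: g(n) = A·(-4)^n - \frac{8 n}{5} - \frac{7}{25}.
Apply g(0) = -5: A - \frac{7}{25} = -5 ⇒ A = - \frac{118}{25}.
So g(n) = - \frac{118 \left(-4\right)^{n}}{25} - \frac{8 n}{5} - \frac{7}{25}.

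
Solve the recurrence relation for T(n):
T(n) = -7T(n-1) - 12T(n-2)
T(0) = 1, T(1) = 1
Characteristic equation: x² + 7x + 12 = 0, which factors as (x - (-4))(x - (-3)) = 0.
Roots r₁ = -4, r₂ = -3 (distinct).
General solution: T(n) = A·(-4)^n + B·(-3)^n.
From T(0) = 1: A + B = 1.
From T(1) = 1: -4A - 3B = 1.
Solving: A = -4, B = 5.
So T(n) = 5 \left(-3\right)^{n} - 4 \left(-4\right)^{n}.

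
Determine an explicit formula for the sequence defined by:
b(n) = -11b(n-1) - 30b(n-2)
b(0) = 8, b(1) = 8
Characteristic equation: x² + 11x + 30 = 0, which factors as (x - (-5))(x - (-6)) = 0.
Roots r₁ = -5, r₂ = -6 (distinct).
General solution: b(n) = A·(-5)^n + B·(-6)^n.
From b(0) = 8: A + B = 8.
From b(1) = 8: -5A - 6B = 8.
Solving: A = 56, B = -48.
So b(n) = 56 \left(-5\right)^{n} - 48 \left(-6\right)^{n}.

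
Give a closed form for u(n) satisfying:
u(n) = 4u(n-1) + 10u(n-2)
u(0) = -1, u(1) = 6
Characteristic equation: x² - 4x - 10 = 0.
Discriminant Δ = (4)² + 4·(10) = 56.
Roots r₁,₂ = (4 ± √56)/2, so r₁ = 2 + \sqrt{14}, r₂ = 2 - \sqrt{14}.
General solution: u(n) = A·r₁^n + B·r₂^n.
From the initial conditions, A + B = -1 and r₁A + r₂B = 6.
Since r₁ - r₂ = √56: A = (6 - (-1)r₂)/√56 = - \frac{1}{2} + \frac{2 \sqrt{14}}{7}, and B = -1 - A = - \frac{2 \sqrt{14}}{7} - \frac{1}{2}.
So u(n) = \left(- \frac{1}{2} + \frac{2 \sqrt{14}}{7}\right)\left(2 + \sqrt{14}\right)^n + \left(- \frac{2 \sqrt{14}}{7} - \frac{1}{2}\right)\left(2 - \sqrt{14}\right)^n.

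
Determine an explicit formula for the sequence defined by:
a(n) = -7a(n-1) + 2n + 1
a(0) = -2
First-order linear with linear forcing.
Homogeneous solution: a_h(n) = A·(-7)^n.
Try particular a_p(n) = pn + q. Substituting:
  pn + q = -7(p(n-1) + q) + 2n + 1.
Matching the n-coefficient: p = -7p + 2 ⇒ p = \frac{1}{4}.
Matching constants: q = 7p - 7q + 1 ⇒ q = \frac{11}{32}.
General: a(n) = A·(-7)^n + \frac{n}{4} + \frac{11}{32}.
Apply a(0) = -2: A + \frac{11}{32} = -2 ⇒ A = - \frac{75}{32}.
So a(n) = - \frac{75 \left(-7\right)^{n}}{32} + \frac{n}{4} + \frac{11}{32}.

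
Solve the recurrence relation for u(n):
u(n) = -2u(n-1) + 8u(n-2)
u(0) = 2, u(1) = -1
Characteristic equation: x² + 2x - 8 = 0, which factors as (x - (-4))(x - (2)) = 0.
Roots r₁ = -4, r₂ = 2 (distinct).
General solution: u(n) = A·(-4)^n + B·(2)^n.
From u(0) = 2: A + B = 2.
From u(1) = -1: -4A + 2B = -1.
Solving: A = \frac{5}{6}, B = \frac{7}{6}.
So u(n) = \frac{5 \left(-4\right)^{n}}{6} + \frac{7 \cdot 2^{n}}{6}.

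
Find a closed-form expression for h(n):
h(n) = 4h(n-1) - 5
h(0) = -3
First-order linear non-homogeneous.
Homogeneous solution: h_h(n) = A·(4)^n.
Try constant particular solution h_p = K: K = 4K - 5 ⇒ K = \frac{5}{3}.
General: h(n) = A·(4)^n + \frac{5}{3}.
Apply h(0) = -3: A + \frac{5}{3} = -3 ⇒ A = - \frac{14}{3}.
So h(n) = \frac{5}{3} - \frac{14 \cdot 4^{n}}{3}.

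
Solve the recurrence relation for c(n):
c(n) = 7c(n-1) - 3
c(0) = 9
First-order linear non-homogeneous.
Homogeneous solution: c_h(n) = A·(7)^n.
Try constant particular solution c_p = K: K = 7K - 3 ⇒ K = \frac{1}{2}.
General: c(n) = A·(7)^n + \frac{1}{2}.
Apply c(0) = 9: A + \frac{1}{2} = 9 ⇒ A = \frac{17}{2}.
So c(n) = \frac{17 \cdot 7^{n}}{2} + \frac{1}{2}.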